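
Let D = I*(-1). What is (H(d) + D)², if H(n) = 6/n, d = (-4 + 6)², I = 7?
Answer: 121/4 ≈ 30.250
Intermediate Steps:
d = 4 (d = 2² = 4)
D = -7 (D = 7*(-1) = -7)
(H(d) + D)² = (6/4 - 7)² = (6*(¼) - 7)² = (3/2 - 7)² = (-11/2)² = 121/4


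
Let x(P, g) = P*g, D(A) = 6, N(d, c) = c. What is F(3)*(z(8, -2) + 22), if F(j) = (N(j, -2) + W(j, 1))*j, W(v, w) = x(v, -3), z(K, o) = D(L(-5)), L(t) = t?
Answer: -924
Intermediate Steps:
z(K, o) = 6
W(v, w) = -3*v (W(v, w) = v*(-3) = -3*v)
F(j) = j*(-2 - 3*j) (F(j) = (-2 - 3*j)*j = j*(-2 - 3*j))
F(3)*(z(8, -2) + 22) = (3*(-2 - 3*3))*(6 + 22) = (3*(-2 - 9))*28 = (3*(-11))*28 = -33*28 = -924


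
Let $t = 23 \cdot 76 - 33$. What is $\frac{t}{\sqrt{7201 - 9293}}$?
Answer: $- \frac{1715 i \sqrt{523}}{1046} \approx - 37.496 i$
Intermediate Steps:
$t = 1715$ ($t = 1748 - 33 = 1715$)
$\frac{t}{\sqrt{7201 - 9293}} = \frac{1715}{\sqrt{7201 - 9293}} = \frac{1715}{\sqrt{-2092}} = \frac{1715}{2 i \sqrt{523}} = 1715 \left(- \frac{i \sqrt{523}}{1046}\right) = - \frac{1715 i \sqrt{523}}{1046}$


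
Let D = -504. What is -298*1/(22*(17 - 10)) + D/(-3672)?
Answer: -7060/3927 ≈ -1.7978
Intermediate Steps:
-298*1/(22*(17 - 10)) + D/(-3672) = -298*1/(22*(17 - 10)) - 504/(-3672) = -298/(22*7) - 504*(-1/3672) = -298/154 + 7/51 = -298*1/154 + 7/51 = -149/77 + 7/51 = -7060/3927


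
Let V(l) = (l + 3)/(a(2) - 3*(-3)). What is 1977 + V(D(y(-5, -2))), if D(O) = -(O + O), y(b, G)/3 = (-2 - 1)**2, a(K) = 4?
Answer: 25650/13 ≈ 1973.1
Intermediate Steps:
y(b, G) = 27 (y(b, G) = 3*(-2 - 1)**2 = 3*(-3)**2 = 3*9 = 27)
D(O) = -2*O
V(l) = 3/13 + l/13 (V(l) = (l + 3)/(4 - 3*(-3)) = (3 + l)/(4 + 9) = (3 + l)/13 = (3 + l)*(1/13) = 3/13 + l/13)
1977 + V(D(y(-5, -2))) = 1977 + (3/13 + (-2*27)/13) = 1977 + (3/13 + (1/13)*(-54)) = 1977 + (3/13 - 54/13) = 1977 - 51/13 = 25650/13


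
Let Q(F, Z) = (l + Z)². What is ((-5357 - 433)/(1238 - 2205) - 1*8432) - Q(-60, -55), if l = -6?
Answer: -11746161/967 ≈ -12147.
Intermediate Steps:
Q(F, Z) = (-6 + Z)²
((-5357 - 433)/(1238 - 2205) - 1*8432) - Q(-60, -55) = ((-5357 - 433)/(1238 - 2205) - 1*8432) - (-6 - 55)² = (-5790/(-967) - 8432) - 1*(-61)² = (-5790*(-1/967) - 8432) - 1*3721 = (5790/967 - 8432) - 3721 = -8147954/967 - 3721 = -11746161/967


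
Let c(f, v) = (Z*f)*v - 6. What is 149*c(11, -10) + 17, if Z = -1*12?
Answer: 195803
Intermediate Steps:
Z = -12
c(f, v) = -6 - 12*f*v (c(f, v) = (-12*f)*v - 6 = -12*f*v - 6 = -6 - 12*f*v)
149*c(11, -10) + 17 = 149*(-6 - 12*11*(-10)) + 17 = 149*(-6 + 1320) + 17 = 149*1314 + 17 = 195786 + 17 = 195803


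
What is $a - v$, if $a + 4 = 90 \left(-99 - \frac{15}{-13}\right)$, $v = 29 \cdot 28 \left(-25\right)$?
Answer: $\frac{149368}{13} \approx 11490.0$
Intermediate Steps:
$v = -20300$ ($v = 812 \left(-25\right) = -20300$)
$a = - \frac{114532}{13}$ ($a = -4 + 90 \left(-99 - \frac{15}{-13}\right) = -4 + 90 \left(-99 - - \frac{15}{13}\right) = -4 + 90 \left(-99 + \frac{15}{13}\right) = -4 + 90 \left(- \frac{1272}{13}\right) = -4 - \frac{114480}{13} = - \frac{114532}{13} \approx -8810.2$)
$a - v = - \frac{114532}{13} - -20300 = - \frac{114532}{13} + 20300 = \frac{149368}{13}$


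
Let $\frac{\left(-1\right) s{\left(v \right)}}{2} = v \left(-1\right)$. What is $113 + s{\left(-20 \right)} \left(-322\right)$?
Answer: $12993$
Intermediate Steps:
$s{\left(v \right)} = 2 v$ ($s{\left(v \right)} = - 2 v \left(-1\right) = - 2 \left(- v\right) = 2 v$)
$113 + s{\left(-20 \right)} \left(-322\right) = 113 + 2 \left(-20\right) \left(-322\right) = 113 - -12880 = 113 + 12880 = 12993$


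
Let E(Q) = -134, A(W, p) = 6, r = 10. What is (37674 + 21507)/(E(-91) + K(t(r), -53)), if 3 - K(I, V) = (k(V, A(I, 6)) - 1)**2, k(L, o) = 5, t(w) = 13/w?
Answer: -19727/49 ≈ -402.59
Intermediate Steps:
K(I, V) = -13 (K(I, V) = 3 - (5 - 1)**2 = 3 - 1*4**2 = 3 - 1*16 = 3 - 16 = -13)
(37674 + 21507)/(E(-91) + K(t(r), -53)) = (37674 + 21507)/(-134 - 13) = 59181/(-147) = 59181*(-1/147) = -19727/49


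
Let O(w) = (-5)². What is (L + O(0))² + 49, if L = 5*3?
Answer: 1649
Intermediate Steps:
O(w) = 25
L = 15
(L + O(0))² + 49 = (15 + 25)² + 49 = 40² + 49 = 1600 + 49 = 1649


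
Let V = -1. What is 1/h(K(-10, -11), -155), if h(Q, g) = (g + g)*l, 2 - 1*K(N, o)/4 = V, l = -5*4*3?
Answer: 1/18600 ≈ 5.3763e-5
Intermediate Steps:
l = -60 (l = -20*3 = -60)
K(N, o) = 12 (K(N, o) = 8 - 4*(-1) = 8 + 4 = 12)
h(Q, g) = -120*g (h(Q, g) = (g + g)*(-60) = (2*g)*(-60) = -120*g)
1/h(K(-10, -11), -155) = 1/(-120*(-155)) = 1/18600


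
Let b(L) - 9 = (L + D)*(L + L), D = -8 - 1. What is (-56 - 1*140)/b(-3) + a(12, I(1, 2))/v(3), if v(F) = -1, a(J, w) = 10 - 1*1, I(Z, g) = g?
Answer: -925/81 ≈ -11.420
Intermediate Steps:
D = -9
a(J, w) = 9 (a(J, w) = 10 - 1 = 9)
b(L) = 9 + 2*L*(-9 + L) (b(L) = 9 + (L - 9)*(L + L) = 9 + (-9 + L)*(2*L) = 9 + 2*L*(-9 + L))
(-56 - 1*140)/b(-3) + a(12, I(1, 2))/v(3) = (-56 - 1*140)/(9 - 18*(-3) + 2*(-3)²) + 9/(-1) = (-56 - 140)/(9 + 54 + 2*9) + 9*(-1) = -196/(9 + 54 + 18) - 9 = -196/81 - 9 = -925/81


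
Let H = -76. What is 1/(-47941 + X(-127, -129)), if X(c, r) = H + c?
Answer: -1/48144 ≈ -2.0771e-5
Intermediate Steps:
X(c, r) = -76 + c
1/(-47941 + X(-127, -129)) = 1/(-47941 + (-76 - 127)) = 1/(-47941 - 203) = 1/(-48144) = -1/48144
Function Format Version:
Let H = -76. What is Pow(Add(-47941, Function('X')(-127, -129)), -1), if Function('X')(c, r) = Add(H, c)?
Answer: Rational(-1, 48144) ≈ -2.0771e-5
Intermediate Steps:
Function('X')(c, r) = Add(-76, c)
Pow(Add(-47941, Function('X')(-127, -129)), -1) = Pow(Add(-47941, Add(-76, -127)), -1) = Pow(Add(-47941, -203), -1) = Pow(-48144, -1) = Rational(-1, 48144)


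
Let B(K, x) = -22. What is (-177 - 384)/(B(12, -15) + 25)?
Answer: -187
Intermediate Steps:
(-177 - 384)/(B(12, -15) + 25) = (-177 - 384)/(-22 + 25) = -561/3 = -561*⅓ = -187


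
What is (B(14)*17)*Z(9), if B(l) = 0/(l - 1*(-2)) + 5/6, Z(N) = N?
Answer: 255/2 ≈ 127.50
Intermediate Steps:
B(l) = 5/6 (B(l) = 0/(l + 2) + 5*(1/6) = 0/(2 + l) + 5/6 = 0 + 5/6 = 5/6)
(B(14)*17)*Z(9) = ((5/6)*17)*9 = (85/6)*9 = 255/2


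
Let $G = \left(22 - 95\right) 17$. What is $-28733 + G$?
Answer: $-29974$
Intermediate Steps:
$G = -1241$ ($G = \left(-73\right) 17 = -1241$)
$-28733 + G = -28733 - 1241 = -29974$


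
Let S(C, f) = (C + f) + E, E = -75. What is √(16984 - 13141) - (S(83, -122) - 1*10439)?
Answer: 10553 + 3*√427 ≈ 10615.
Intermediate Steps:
S(C, f) = -75 + C + f (S(C, f) = (C + f) - 75 = -75 + C + f)
√(16984 - 13141) - (S(83, -122) - 1*10439) = √(16984 - 13141) - ((-75 + 83 - 122) - 1*10439) = √3843 - (-114 - 10439) = 3*√427 - 1*(-10553) = 3*√427 + 10553 = 10553 + 3*√427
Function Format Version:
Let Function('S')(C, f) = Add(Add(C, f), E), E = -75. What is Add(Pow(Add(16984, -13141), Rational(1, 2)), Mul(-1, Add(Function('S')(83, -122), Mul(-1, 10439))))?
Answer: Add(10553, Mul(3, Pow(427, Rational(1, 2)))) ≈ 10615.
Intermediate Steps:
Function('S')(C, f) = Add(-75, C, f) (Function('S')(C, f) = Add(Add(C, f), -75) = Add(-75, C, f))
Add(Pow(Add(16984, -13141), Rational(1, 2)), Mul(-1, Add(Function('S')(83, -122), Mul(-1, 10439)))) = Add(Pow(Add(16984, -13141), Rational(1, 2)), Mul(-1, Add(Add(-75, 83, -122), Mul(-1, 10439)))) = Add(Pow(3843, Rational(1, 2)), Mul(-1, Add(-114, -10439))) = Add(Mul(3, Pow(427, Rational(1, 2))), Mul(-1, -10553)) = Add(Mul(3, Pow(427, Rational(1, 2))), 10553) = Add(10553, Mul(3, Pow(427, Rational(1, 2))))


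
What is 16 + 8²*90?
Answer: 5776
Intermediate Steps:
16 + 8²*90 = 16 + 64*90 = 16 + 5760 = 5776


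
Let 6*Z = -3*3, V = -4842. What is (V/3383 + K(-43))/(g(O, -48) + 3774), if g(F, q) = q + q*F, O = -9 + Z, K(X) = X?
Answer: -150311/14310090 ≈ -0.010504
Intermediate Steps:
Z = -3/2 (Z = (-3*3)/6 = (1/6)*(-9) = -3/2 ≈ -1.5000)
O = -21/2 (O = -9 - 3/2 = -21/2 ≈ -10.500)
g(F, q) = q + F*q
(V/3383 + K(-43))/(g(O, -48) + 3774) = (-4842/3383 - 43)/(-48*(1 - 21/2) + 3774) = (-4842*1/3383 - 43)/(-48*(-19/2) + 3774) = (-4842/3383 - 43)/(456 + 3774) = -150311/3383/4230 = -150311/3383*1/4230 = -150311/14310090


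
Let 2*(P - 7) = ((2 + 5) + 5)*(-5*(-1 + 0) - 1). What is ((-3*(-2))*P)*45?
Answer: 8370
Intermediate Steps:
P = 31 (P = 7 + (((2 + 5) + 5)*(-5*(-1 + 0) - 1))/2 = 7 + ((7 + 5)*(-5*(-1) - 1))/2 = 7 + (12*(5 - 1))/2 = 7 + (12*4)/2 = 7 + (½)*48 = 7 + 24 = 31)
((-3*(-2))*P)*45 = (-3*(-2)*31)*45 = (6*31)*45 = 186*45 = 8370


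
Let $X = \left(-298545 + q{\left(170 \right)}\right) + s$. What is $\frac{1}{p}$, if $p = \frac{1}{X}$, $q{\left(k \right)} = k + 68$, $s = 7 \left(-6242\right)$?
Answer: $-342001$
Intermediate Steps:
$s = -43694$
$q{\left(k \right)} = 68 + k$
$X = -342001$ ($X = \left(-298545 + \left(68 + 170\right)\right) - 43694 = \left(-298545 + 238\right) - 43694 = -298307 - 43694 = -342001$)
$p = - \frac{1}{342001}$ ($p = \frac{1}{-342001} = - \frac{1}{342001} \approx -2.924 \cdot 10^{-6}$)
$\frac{1}{p} = \frac{1}{- \frac{1}{342001}} = -342001$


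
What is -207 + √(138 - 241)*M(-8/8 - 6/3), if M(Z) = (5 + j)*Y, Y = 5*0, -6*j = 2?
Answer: -207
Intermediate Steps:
j = -⅓ (j = -⅙*2 = -⅓ ≈ -0.33333)
Y = 0
M(Z) = 0 (M(Z) = (5 - ⅓)*0 = (14/3)*0 = 0)
-207 + √(138 - 241)*M(-8/8 - 6/3) = -207 + √(138 - 241)*0 = -207 + √(-103)*0 = -207 + (I*√103)*0 = -207 + 0 = -207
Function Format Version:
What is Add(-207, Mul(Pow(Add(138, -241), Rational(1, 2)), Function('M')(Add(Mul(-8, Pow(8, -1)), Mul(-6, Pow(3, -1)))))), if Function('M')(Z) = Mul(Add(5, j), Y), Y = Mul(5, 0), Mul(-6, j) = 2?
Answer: -207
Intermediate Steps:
j = Rational(-1, 3) (j = Mul(Rational(-1, 6), 2) = Rational(-1, 3) ≈ -0.33333)
Y = 0
Function('M')(Z) = 0 (Function('M')(Z) = Mul(Add(5, Rational(-1, 3)), 0) = Mul(Rational(14, 3), 0) = 0)
Add(-207, Mul(Pow(Add(138, -241), Rational(1, 2)), Function('M')(Add(Mul(-8, Pow(8, -1)), Mul(-6, Pow(3, -1)))))) = Add(-207, Mul(Pow(Add(138, -241), Rational(1, 2)), 0)) = Add(-207, Mul(Pow(-103, Rational(1, 2)), 0)) = Add(-207, Mul(Mul(I, Pow(103, Rational(1, 2))), 0)) = Add(-207, 0) = -207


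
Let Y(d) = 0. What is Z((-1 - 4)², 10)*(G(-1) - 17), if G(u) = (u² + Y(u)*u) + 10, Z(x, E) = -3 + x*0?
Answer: 18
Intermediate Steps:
Z(x, E) = -3 (Z(x, E) = -3 + 0 = -3)
G(u) = 10 + u² (G(u) = (u² + 0*u) + 10 = (u² + 0) + 10 = u² + 10 = 10 + u²)
Z((-1 - 4)², 10)*(G(-1) - 17) = -3*((10 + (-1)²) - 17) = -3*((10 + 1) - 17) = -3*(11 - 17) = -3*(-6) = 18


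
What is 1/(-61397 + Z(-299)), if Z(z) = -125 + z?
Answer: -1/61821 ≈ -1.6176e-5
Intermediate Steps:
1/(-61397 + Z(-299)) = 1/(-61397 + (-125 - 299)) = 1/(-61397 - 424) = 1/(-61821) = -1/61821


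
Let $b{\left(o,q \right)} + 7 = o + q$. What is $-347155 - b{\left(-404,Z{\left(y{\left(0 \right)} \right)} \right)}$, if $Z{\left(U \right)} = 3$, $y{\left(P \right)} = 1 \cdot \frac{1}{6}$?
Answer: $-346747$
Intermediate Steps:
$y{\left(P \right)} = \frac{1}{6}$ ($y{\left(P \right)} = 1 \cdot \frac{1}{6} = \frac{1}{6}$)
$b{\left(o,q \right)} = -7 + o + q$ ($b{\left(o,q \right)} = -7 + \left(o + q\right) = -7 + o + q$)
$-347155 - b{\left(-404,Z{\left(y{\left(0 \right)} \right)} \right)} = -347155 - \left(-7 - 404 + 3\right) = -347155 - -408 = -347155 + 408 = -346747$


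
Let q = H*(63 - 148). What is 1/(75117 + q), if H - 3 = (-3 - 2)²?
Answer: 1/72737 ≈ 1.3748e-5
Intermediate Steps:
H = 28 (H = 3 + (-3 - 2)² = 3 + (-5)² = 3 + 25 = 28)
q = -2380 (q = 28*(63 - 148) = 28*(-85) = -2380)
1/(75117 + q) = 1/(75117 - 2380) = 1/72737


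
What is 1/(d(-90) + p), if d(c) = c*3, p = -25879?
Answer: -1/26149 ≈ -3.8242e-5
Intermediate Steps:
d(c) = 3*c
1/(d(-90) + p) = 1/(3*(-90) - 25879) = 1/(-270 - 25879) = 1/(-26149) = -1/26149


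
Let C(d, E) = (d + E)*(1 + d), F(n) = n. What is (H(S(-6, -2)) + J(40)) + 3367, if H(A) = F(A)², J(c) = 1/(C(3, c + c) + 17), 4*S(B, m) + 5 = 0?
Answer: 18810069/5584 ≈ 3368.6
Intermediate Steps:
C(d, E) = (1 + d)*(E + d) (C(d, E) = (E + d)*(1 + d) = (1 + d)*(E + d))
S(B, m) = -5/4 (S(B, m) = -5/4 + (¼)*0 = -5/4 + 0 = -5/4)
J(c) = 1/(29 + 8*c) (J(c) = 1/(((c + c) + 3 + 3² + (c + c)*3) + 17) = 1/((2*c + 3 + 9 + (2*c)*3) + 17) = 1/((2*c + 3 + 9 + 6*c) + 17) = 1/((12 + 8*c) + 17) = 1/(29 + 8*c))
H(A) = A²
(H(S(-6, -2)) + J(40)) + 3367 = ((-5/4)² + 1/(29 + 8*40)) + 3367 = (25/16 + 1/(29 + 320)) + 3367 = (25/16 + 1/349) + 3367 = 8741/5584 + 3367 = 18810069/5584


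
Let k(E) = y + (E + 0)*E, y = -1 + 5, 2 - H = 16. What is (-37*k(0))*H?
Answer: 2072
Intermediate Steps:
H = -14 (H = 2 - 1*16 = 2 - 16 = -14)
y = 4
k(E) = 4 + E**2 (k(E) = 4 + (E + 0)*E = 4 + E*E = 4 + E**2)
(-37*k(0))*H = -37*(4 + 0**2)*(-14) = -37*(4 + 0)*(-14) = -37*4*(-14) = -148*(-14) = 2072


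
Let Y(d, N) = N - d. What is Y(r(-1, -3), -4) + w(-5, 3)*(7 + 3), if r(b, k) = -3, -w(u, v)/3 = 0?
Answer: -1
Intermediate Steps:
w(u, v) = 0 (w(u, v) = -3*0 = 0)
Y(r(-1, -3), -4) + w(-5, 3)*(7 + 3) = (-4 - 1*(-3)) + 0*(7 + 3) = (-4 + 3) + 0*10 = -1 + 0 = -1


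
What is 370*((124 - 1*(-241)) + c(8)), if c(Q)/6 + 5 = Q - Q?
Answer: 123950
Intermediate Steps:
c(Q) = -30 (c(Q) = -30 + 6*(Q - Q) = -30 + 6*0 = -30 + 0 = -30)
370*((124 - 1*(-241)) + c(8)) = 370*((124 - 1*(-241)) - 30) = 370*((124 + 241) - 30) = 370*(365 - 30) = 370*335 = 123950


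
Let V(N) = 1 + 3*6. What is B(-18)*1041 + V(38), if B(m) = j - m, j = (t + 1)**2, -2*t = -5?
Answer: 126037/4 ≈ 31509.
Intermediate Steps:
t = 5/2 (t = -1/2*(-5) = 5/2 ≈ 2.5000)
j = 49/4 (j = (5/2 + 1)**2 = (7/2)**2 = 49/4 ≈ 12.250)
V(N) = 19 (V(N) = 1 + 18 = 19)
B(m) = 49/4 - m
B(-18)*1041 + V(38) = (49/4 - 1*(-18))*1041 + 19 = (49/4 + 18)*1041 + 19 = (121/4)*1041 + 19 = 125961/4 + 19 = 126037/4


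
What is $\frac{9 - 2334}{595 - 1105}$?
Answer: $\frac{155}{34} \approx 4.5588$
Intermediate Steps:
$\frac{9 - 2334}{595 - 1105} = - \frac{2325}{595 - 1105} = - \frac{2325}{-510} = \left(-2325\right) \left(- \frac{1}{510}\right) = \frac{155}{34}$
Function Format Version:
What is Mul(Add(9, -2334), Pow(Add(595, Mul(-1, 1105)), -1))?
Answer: Rational(155, 34) ≈ 4.5588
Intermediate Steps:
Mul(Add(9, -2334), Pow(Add(595, Mul(-1, 1105)), -1)) = Mul(-2325, Pow(Add(595, -1105), -1)) = Mul(-2325, Pow(-510, -1)) = Mul(-2325, Rational(-1, 510)) = Rational(155, 34)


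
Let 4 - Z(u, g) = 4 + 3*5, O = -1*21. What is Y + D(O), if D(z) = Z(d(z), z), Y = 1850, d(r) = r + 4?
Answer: 1835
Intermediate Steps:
O = -21
d(r) = 4 + r
Z(u, g) = -15 (Z(u, g) = 4 - (4 + 3*5) = 4 - (4 + 15) = 4 - 1*19 = 4 - 19 = -15)
D(z) = -15
Y + D(O) = 1850 - 15 = 1835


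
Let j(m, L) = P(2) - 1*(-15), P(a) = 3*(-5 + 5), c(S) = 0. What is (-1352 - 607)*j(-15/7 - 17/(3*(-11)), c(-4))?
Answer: -29385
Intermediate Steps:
P(a) = 0 (P(a) = 3*0 = 0)
j(m, L) = 15 (j(m, L) = 0 - 1*(-15) = 0 + 15 = 15)
(-1352 - 607)*j(-15/7 - 17/(3*(-11)), c(-4)) = (-1352 - 607)*15 = -1959*15 = -29385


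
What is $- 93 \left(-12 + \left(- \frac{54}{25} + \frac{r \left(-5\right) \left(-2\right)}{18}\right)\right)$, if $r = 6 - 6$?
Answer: $\frac{32922}{25} \approx 1316.9$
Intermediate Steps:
$r = 0$ ($r = 6 - 6 = 0$)
$- 93 \left(-12 + \left(- \frac{54}{25} + \frac{r \left(-5\right) \left(-2\right)}{18}\right)\right) = - 93 \left(-12 - \left(\frac{54}{25} - \frac{0 \left(-5\right) \left(-2\right)}{18}\right)\right) = - 93 \left(-12 - \left(\frac{54}{25} - 0 \left(-2\right) \frac{1}{18}\right)\right) = - 93 \left(-12 + \left(- \frac{54}{25} + 0 \cdot \frac{1}{18}\right)\right) = - 93 \left(-12 + \left(- \frac{54}{25} + 0\right)\right) = - 93 \left(-12 - \frac{54}{25}\right) = \left(-93\right) \left(- \frac{354}{25}\right) = \frac{32922}{25}$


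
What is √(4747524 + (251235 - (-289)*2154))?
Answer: 3*√624585 ≈ 2370.9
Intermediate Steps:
√(4747524 + (251235 - (-289)*2154)) = √(4747524 + (251235 - 1*(-622506))) = √(4747524 + (251235 + 622506)) = √(4747524 + 873741) = √5621265 = 3*√624585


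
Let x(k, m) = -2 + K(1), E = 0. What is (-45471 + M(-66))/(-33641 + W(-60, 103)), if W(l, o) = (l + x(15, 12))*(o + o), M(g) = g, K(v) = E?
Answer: 15179/15471 ≈ 0.98113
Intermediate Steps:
K(v) = 0
x(k, m) = -2 (x(k, m) = -2 + 0 = -2)
W(l, o) = 2*o*(-2 + l) (W(l, o) = (l - 2)*(o + o) = (-2 + l)*(2*o) = 2*o*(-2 + l))
(-45471 + M(-66))/(-33641 + W(-60, 103)) = (-45471 - 66)/(-33641 + 2*103*(-2 - 60)) = -45537/(-33641 + 2*103*(-62)) = -45537/(-33641 - 12772) = -45537/(-46413) = -45537*(-1/46413) = 15179/15471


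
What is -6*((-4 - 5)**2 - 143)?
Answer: 372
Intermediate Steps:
-6*((-4 - 5)**2 - 143) = -6*((-9)**2 - 143) = -6*(81 - 143) = -6*(-62) = 372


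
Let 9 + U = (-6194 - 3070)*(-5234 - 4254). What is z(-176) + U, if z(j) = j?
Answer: 87896647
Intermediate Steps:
U = 87896823 (U = -9 + (-6194 - 3070)*(-5234 - 4254) = -9 - 9264*(-9488) = -9 + 87896832 = 87896823)
z(-176) + U = -176 + 87896823 = 87896647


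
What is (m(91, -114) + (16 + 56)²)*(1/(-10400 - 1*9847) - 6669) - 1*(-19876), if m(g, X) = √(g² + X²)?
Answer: -233192934508/6749 - 135027244*√21277/20247 ≈ -3.5525e+7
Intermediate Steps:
m(g, X) = √(X² + g²)
(m(91, -114) + (16 + 56)²)*(1/(-10400 - 1*9847) - 6669) - 1*(-19876) = (√((-114)² + 91²) + (16 + 56)²)*(1/(-10400 - 1*9847) - 6669) - 1*(-19876) = (√(12996 + 8281) + 72²)*(1/(-10400 - 9847) - 6669) + 19876 = (√21277 + 5184)*(1/(-20247) - 6669) + 19876 = (5184 + √21277)*(-1/20247 - 6669) + 19876 = (5184 + √21277)*(-135027244/20247) + 19876 = (-233327077632/6749 - 135027244*√21277/20247) + 19876 = -233192934508/6749 - 135027244*√21277/20247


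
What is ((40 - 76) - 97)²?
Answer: 17689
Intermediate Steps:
((40 - 76) - 97)² = (-36 - 97)² = (-133)² = 17689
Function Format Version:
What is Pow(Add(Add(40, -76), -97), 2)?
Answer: 17689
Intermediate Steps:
Pow(Add(Add(40, -76), -97), 2) = Pow(Add(-36, -97), 2) = Pow(-133, 2) = 17689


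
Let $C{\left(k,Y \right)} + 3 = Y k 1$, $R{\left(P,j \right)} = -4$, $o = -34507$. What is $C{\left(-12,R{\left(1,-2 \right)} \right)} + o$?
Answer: $-34462$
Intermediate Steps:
$C{\left(k,Y \right)} = -3 + Y k$ ($C{\left(k,Y \right)} = -3 + Y k 1 = -3 + Y k$)
$C{\left(-12,R{\left(1,-2 \right)} \right)} + o = \left(-3 - -48\right) - 34507 = \left(-3 + 48\right) - 34507 = 45 - 34507 = -34462$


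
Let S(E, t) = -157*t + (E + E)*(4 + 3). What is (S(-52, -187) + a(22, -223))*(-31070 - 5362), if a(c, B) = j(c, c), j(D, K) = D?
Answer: -1043886096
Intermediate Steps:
a(c, B) = c
S(E, t) = -157*t + 14*E (S(E, t) = -157*t + (2*E)*7 = -157*t + 14*E)
(S(-52, -187) + a(22, -223))*(-31070 - 5362) = ((-157*(-187) + 14*(-52)) + 22)*(-31070 - 5362) = ((29359 - 728) + 22)*(-36432) = (28631 + 22)*(-36432) = 28653*(-36432) = -1043886096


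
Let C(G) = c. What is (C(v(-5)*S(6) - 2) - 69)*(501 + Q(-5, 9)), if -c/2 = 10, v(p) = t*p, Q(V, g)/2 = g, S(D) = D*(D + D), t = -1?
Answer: -46191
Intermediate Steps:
S(D) = 2*D² (S(D) = D*(2*D) = 2*D²)
Q(V, g) = 2*g
v(p) = -p
c = -20 (c = -2*10 = -20)
C(G) = -20
(C(v(-5)*S(6) - 2) - 69)*(501 + Q(-5, 9)) = (-20 - 69)*(501 + 2*9) = -89*(501 + 18) = -89*519 = -46191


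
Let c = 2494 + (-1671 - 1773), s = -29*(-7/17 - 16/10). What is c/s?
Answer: -4250/261 ≈ -16.284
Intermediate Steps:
s = 4959/85 (s = -29*(-7*1/17 - 16*⅒) = -29*(-7/17 - 8/5) = -29*(-171/85) = 4959/85 ≈ 58.341)
c = -950 (c = 2494 - 3444 = -950)
c/s = -950/4959/85 = -950*85/4959 = -4250/261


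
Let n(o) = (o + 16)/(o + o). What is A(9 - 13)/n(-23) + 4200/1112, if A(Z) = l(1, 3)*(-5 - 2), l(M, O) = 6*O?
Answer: -114567/139 ≈ -824.22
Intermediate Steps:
n(o) = (16 + o)/(2*o) (n(o) = (16 + o)/((2*o)) = (16 + o)*(1/(2*o)) = (16 + o)/(2*o))
A(Z) = -126 (A(Z) = (6*3)*(-5 - 2) = 18*(-7) = -126)
A(9 - 13)/n(-23) + 4200/1112 = -126*(-46/(16 - 23)) + 4200/1112 = -126/((1/2)*(-1/23)*(-7)) + 4200*(1/1112) = -126/7/46 + 525/139 = -126*46/7 + 525/139 = -828 + 525/139 = -114567/139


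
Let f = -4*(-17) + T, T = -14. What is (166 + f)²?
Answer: 48400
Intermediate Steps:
f = 54 (f = -4*(-17) - 14 = 68 - 14 = 54)
(166 + f)² = (166 + 54)² = 220² = 48400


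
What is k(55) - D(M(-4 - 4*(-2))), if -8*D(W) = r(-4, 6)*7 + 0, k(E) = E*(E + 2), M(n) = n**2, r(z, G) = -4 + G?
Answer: 12547/4 ≈ 3136.8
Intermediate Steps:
k(E) = E*(2 + E)
D(W) = -7/4 (D(W) = -((-4 + 6)*7 + 0)/8 = -(2*7 + 0)/8 = -(14 + 0)/8 = -1/8*14 = -7/4)
k(55) - D(M(-4 - 4*(-2))) = 55*(2 + 55) - 1*(-7/4) = 55*57 + 7/4 = 3135 + 7/4 = 12547/4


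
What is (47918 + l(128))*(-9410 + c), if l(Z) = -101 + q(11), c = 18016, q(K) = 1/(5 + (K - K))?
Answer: 2057574116/5 ≈ 4.1151e+8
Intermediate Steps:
q(K) = 1/5 (q(K) = 1/(5 + 0) = 1/5)
l(Z) = -504/5 (l(Z) = -101 + 1/5 = -504/5)
(47918 + l(128))*(-9410 + c) = (47918 - 504/5)*(-9410 + 18016) = (239086/5)*8606 = 2057574116/5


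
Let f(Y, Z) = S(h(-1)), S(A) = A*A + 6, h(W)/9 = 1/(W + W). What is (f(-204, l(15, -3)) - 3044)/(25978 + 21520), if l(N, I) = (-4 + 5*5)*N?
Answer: -12071/189992 ≈ -0.063534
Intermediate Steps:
h(W) = 9/(2*W) (h(W) = 9/(W + W) = 9/((2*W)) = 9*(1/(2*W)) = 9/(2*W))
S(A) = 6 + A**2 (S(A) = A**2 + 6 = 6 + A**2)
l(N, I) = 21*N (l(N, I) = (-4 + 25)*N = 21*N)
f(Y, Z) = 105/4 (f(Y, Z) = 6 + ((9/2)/(-1))**2 = 6 + ((9/2)*(-1))**2 = 6 + (-9/2)**2 = 6 + 81/4 = 105/4)
(f(-204, l(15, -3)) - 3044)/(25978 + 21520) = (105/4 - 3044)/(25978 + 21520) = -12071/4/47498 = -12071/4*1/47498 = -12071/189992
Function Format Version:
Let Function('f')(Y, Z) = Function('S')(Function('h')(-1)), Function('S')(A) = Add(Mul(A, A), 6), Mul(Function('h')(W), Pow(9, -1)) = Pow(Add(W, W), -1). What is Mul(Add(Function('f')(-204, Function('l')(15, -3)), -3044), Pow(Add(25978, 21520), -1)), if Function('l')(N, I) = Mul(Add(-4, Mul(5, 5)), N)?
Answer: Rational(-12071, 189992) ≈ -0.063534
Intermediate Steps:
Function('h')(W) = Mul(Rational(9, 2), Pow(W, -1)) (Function('h')(W) = Mul(9, Pow(Add(W, W), -1)) = Mul(9, Pow(Mul(2, W), -1)) = Mul(9, Mul(Rational(1, 2), Pow(W, -1))) = Mul(Rational(9, 2), Pow(W, -1)))
Function('S')(A) = Add(6, Pow(A, 2)) (Function('S')(A) = Add(Pow(A, 2), 6) = Add(6, Pow(A, 2)))
Function('l')(N, I) = Mul(21, N) (Function('l')(N, I) = Mul(Add(-4, 25), N) = Mul(21, N))
Function('f')(Y, Z) = Rational(105, 4) (Function('f')(Y, Z) = Add(6, Pow(Mul(Rational(9, 2), Pow(-1, -1)), 2)) = Add(6, Pow(Mul(Rational(9, 2), -1), 2)) = Add(6, Pow(Rational(-9, 2), 2)) = Add(6, Rational(81, 4)) = Rational(105, 4))
Mul(Add(Function('f')(-204, Function('l')(15, -3)), -3044), Pow(Add(25978, 21520), -1)) = Mul(Add(Rational(105, 4), -3044), Pow(Add(25978, 21520), -1)) = Mul(Rational(-12071, 4), Pow(47498, -1)) = Mul(Rational(-12071, 4), Rational(1, 47498)) = Rational(-12071, 189992)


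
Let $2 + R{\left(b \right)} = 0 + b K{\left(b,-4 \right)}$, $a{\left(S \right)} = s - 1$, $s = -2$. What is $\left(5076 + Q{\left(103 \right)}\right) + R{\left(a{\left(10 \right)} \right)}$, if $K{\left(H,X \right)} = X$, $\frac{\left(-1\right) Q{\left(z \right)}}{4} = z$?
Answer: $4674$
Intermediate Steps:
$Q{\left(z \right)} = - 4 z$
$a{\left(S \right)} = -3$ ($a{\left(S \right)} = -2 - 1 = -3$)
$R{\left(b \right)} = -2 - 4 b$ ($R{\left(b \right)} = -2 + \left(0 + b \left(-4\right)\right) = -2 + \left(0 - 4 b\right) = -2 - 4 b$)
$\left(5076 + Q{\left(103 \right)}\right) + R{\left(a{\left(10 \right)} \right)} = \left(5076 - 412\right) - -10 = \left(5076 - 412\right) + \left(-2 + 12\right) = 4664 + 10 = 4674$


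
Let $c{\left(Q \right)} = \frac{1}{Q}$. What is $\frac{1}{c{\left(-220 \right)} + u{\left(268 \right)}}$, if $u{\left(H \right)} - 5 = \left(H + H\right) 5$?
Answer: $\frac{220}{590699} \approx 0.00037244$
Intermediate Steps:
$u{\left(H \right)} = 5 + 10 H$ ($u{\left(H \right)} = 5 + \left(H + H\right) 5 = 5 + 2 H 5 = 5 + 10 H$)
$\frac{1}{c{\left(-220 \right)} + u{\left(268 \right)}} = \frac{1}{\frac{1}{-220} + \left(5 + 10 \cdot 268\right)} = \frac{1}{- \frac{1}{220} + \left(5 + 2680\right)} = \frac{1}{- \frac{1}{220} + 2685} = \frac{1}{\frac{590699}{220}} = \frac{220}{590699}$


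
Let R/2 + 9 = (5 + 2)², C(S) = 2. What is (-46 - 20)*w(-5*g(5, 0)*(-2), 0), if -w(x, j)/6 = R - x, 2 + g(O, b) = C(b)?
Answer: 31680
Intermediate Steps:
g(O, b) = 0 (g(O, b) = -2 + 2 = 0)
R = 80 (R = -18 + 2*(5 + 2)² = -18 + 2*7² = -18 + 2*49 = -18 + 98 = 80)
w(x, j) = -480 + 6*x (w(x, j) = -6*(80 - x) = -480 + 6*x)
(-46 - 20)*w(-5*g(5, 0)*(-2), 0) = (-46 - 20)*(-480 + 6*(-5*0*(-2))) = -66*(-480 + 6*(0*(-2))) = -66*(-480 + 6*0) = -66*(-480 + 0) = -66*(-480) = 31680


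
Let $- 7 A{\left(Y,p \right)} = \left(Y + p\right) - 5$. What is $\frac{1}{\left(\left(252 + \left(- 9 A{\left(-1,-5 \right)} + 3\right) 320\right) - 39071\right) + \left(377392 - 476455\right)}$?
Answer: $- \frac{7}{990134} \approx -7.0697 \cdot 10^{-6}$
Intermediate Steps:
$A{\left(Y,p \right)} = \frac{5}{7} - \frac{Y}{7} - \frac{p}{7}$ ($A{\left(Y,p \right)} = - \frac{\left(Y + p\right) - 5}{7} = - \frac{-5 + Y + p}{7} = \frac{5}{7} - \frac{Y}{7} - \frac{p}{7}$)
$\frac{1}{\left(\left(252 + \left(- 9 A{\left(-1,-5 \right)} + 3\right) 320\right) - 39071\right) + \left(377392 - 476455\right)} = \frac{1}{\left(\left(252 + \left(- 9 \left(\frac{5}{7} - - \frac{1}{7} - - \frac{5}{7}\right) + 3\right) 320\right) - 39071\right) + \left(377392 - 476455\right)} = \frac{1}{\left(\left(252 + \left(- 9 \left(\frac{5}{7} + \frac{1}{7} + \frac{5}{7}\right) + 3\right) 320\right) - 39071\right) - 99063} = \frac{1}{\left(\left(252 + \left(\left(-9\right) \frac{11}{7} + 3\right) 320\right) - 39071\right) - 99063} = \frac{1}{\left(\left(252 + \left(- \frac{99}{7} + 3\right) 320\right) - 39071\right) - 99063} = \frac{1}{\left(\left(252 - \frac{24960}{7}\right) - 39071\right) - 99063} = \frac{1}{\left(- \frac{23196}{7} - 39071\right) - 99063} = \frac{1}{- \frac{296693}{7} - 99063} = \frac{1}{- \frac{990134}{7}} = - \frac{7}{990134}$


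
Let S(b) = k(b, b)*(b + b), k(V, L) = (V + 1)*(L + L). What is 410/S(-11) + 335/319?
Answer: 13551/14036 ≈ 0.96545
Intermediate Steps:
k(V, L) = 2*L*(1 + V) (k(V, L) = (1 + V)*(2*L) = 2*L*(1 + V))
S(b) = 4*b²*(1 + b) (S(b) = (2*b*(1 + b))*(b + b) = (2*b*(1 + b))*(2*b) = 4*b²*(1 + b))
410/S(-11) + 335/319 = 410/((4*(-11)²*(1 - 11))) + 335/319 = 410/((4*121*(-10))) + 335*(1/319) = 410/(-4840) + 335/319 = 410*(-1/4840) + 335/319 = -41/484 + 335/319 = 13551/14036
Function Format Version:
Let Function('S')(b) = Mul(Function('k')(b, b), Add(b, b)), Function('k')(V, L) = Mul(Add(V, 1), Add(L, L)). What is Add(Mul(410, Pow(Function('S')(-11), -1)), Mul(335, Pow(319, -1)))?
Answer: Rational(13551, 14036) ≈ 0.96545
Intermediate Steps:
Function('k')(V, L) = Mul(2, L, Add(1, V)) (Function('k')(V, L) = Mul(Add(1, V), Mul(2, L)) = Mul(2, L, Add(1, V)))
Function('S')(b) = Mul(4, Pow(b, 2), Add(1, b)) (Function('S')(b) = Mul(Mul(2, b, Add(1, b)), Add(b, b)) = Mul(Mul(2, b, Add(1, b)), Mul(2, b)) = Mul(4, Pow(b, 2), Add(1, b)))
Add(Mul(410, Pow(Function('S')(-11), -1)), Mul(335, Pow(319, -1))) = Add(Mul(410, Pow(Mul(4, Pow(-11, 2), Add(1, -11)), -1)), Mul(335, Pow(319, -1))) = Add(Mul(410, Pow(Mul(4, 121, -10), -1)), Mul(335, Rational(1, 319))) = Add(Mul(410, Pow(-4840, -1)), Rational(335, 319)) = Add(Mul(410, Rational(-1, 4840)), Rational(335, 319)) = Add(Rational(-41, 484), Rational(335, 319)) = Rational(13551, 14036)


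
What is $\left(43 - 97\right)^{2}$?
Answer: $2916$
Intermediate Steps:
$\left(43 - 97\right)^{2} = \left(-54\right)^{2} = 2916$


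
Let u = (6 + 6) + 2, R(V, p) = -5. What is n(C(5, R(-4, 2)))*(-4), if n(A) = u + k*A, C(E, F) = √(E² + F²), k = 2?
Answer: -56 - 40*√2 ≈ -112.57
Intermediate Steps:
u = 14 (u = 12 + 2 = 14)
n(A) = 14 + 2*A
n(C(5, R(-4, 2)))*(-4) = (14 + 2*√(5² + (-5)²))*(-4) = (14 + 2*√(25 + 25))*(-4) = (14 + 2*√50)*(-4) = (14 + 2*(5*√2))*(-4) = (14 + 10*√2)*(-4) = -56 - 40*√2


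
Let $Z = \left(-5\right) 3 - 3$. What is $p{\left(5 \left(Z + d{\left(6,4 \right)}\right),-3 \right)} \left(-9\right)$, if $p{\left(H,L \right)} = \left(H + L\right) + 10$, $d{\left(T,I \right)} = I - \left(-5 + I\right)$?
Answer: $522$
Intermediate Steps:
$Z = -18$ ($Z = -15 - 3 = -18$)
$d{\left(T,I \right)} = 5$
$p{\left(H,L \right)} = 10 + H + L$
$p{\left(5 \left(Z + d{\left(6,4 \right)}\right),-3 \right)} \left(-9\right) = \left(10 + 5 \left(-18 + 5\right) - 3\right) \left(-9\right) = \left(10 + 5 \left(-13\right) - 3\right) \left(-9\right) = \left(10 - 65 - 3\right) \left(-9\right) = \left(-58\right) \left(-9\right) = 522$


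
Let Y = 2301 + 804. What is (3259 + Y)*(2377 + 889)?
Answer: 20784824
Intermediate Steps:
Y = 3105
(3259 + Y)*(2377 + 889) = (3259 + 3105)*(2377 + 889) = 6364*3266 = 20784824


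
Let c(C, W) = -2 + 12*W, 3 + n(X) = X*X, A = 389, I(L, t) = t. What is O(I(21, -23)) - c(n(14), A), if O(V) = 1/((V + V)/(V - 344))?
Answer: -214269/46 ≈ -4658.0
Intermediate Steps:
n(X) = -3 + X² (n(X) = -3 + X*X = -3 + X²)
O(V) = (-344 + V)/(2*V) (O(V) = 1/((2*V)/(-344 + V)) = 1/(2*V/(-344 + V)) = (-344 + V)/(2*V))
O(I(21, -23)) - c(n(14), A) = (½)*(-344 - 23)/(-23) - (-2 + 12*389) = (½)*(-1/23)*(-367) - (-2 + 4668) = 367/46 - 1*4666 = 367/46 - 4666 = -214269/46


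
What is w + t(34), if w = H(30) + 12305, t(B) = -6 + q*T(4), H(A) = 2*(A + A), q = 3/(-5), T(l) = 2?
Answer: 62089/5 ≈ 12418.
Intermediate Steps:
q = -3/5 (q = 3*(-1/5) = -3/5 ≈ -0.60000)
H(A) = 4*A (H(A) = 2*(2*A) = 4*A)
t(B) = -36/5 (t(B) = -6 - 3/5*2 = -6 - 6/5 = -36/5)
w = 12425 (w = 4*30 + 12305 = 120 + 12305 = 12425)
w + t(34) = 12425 - 36/5 = 62089/5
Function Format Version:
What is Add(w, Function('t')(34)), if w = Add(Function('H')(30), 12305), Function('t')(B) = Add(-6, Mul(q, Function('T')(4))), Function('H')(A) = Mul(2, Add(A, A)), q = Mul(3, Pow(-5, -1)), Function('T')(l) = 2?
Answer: Rational(62089, 5) ≈ 12418.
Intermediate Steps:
q = Rational(-3, 5) (q = Mul(3, Rational(-1, 5)) = Rational(-3, 5) ≈ -0.60000)
Function('H')(A) = Mul(4, A) (Function('H')(A) = Mul(2, Mul(2, A)) = Mul(4, A))
Function('t')(B) = Rational(-36, 5) (Function('t')(B) = Add(-6, Mul(Rational(-3, 5), 2)) = Add(-6, Rational(-6, 5)) = Rational(-36, 5))
w = 12425 (w = Add(Mul(4, 30), 12305) = Add(120, 12305) = 12425)
Add(w, Function('t')(34)) = Add(12425, Rational(-36, 5)) = Rational(62089, 5)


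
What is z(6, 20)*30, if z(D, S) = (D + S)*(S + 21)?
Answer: 31980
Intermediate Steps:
z(D, S) = (21 + S)*(D + S) (z(D, S) = (D + S)*(21 + S) = (21 + S)*(D + S))
z(6, 20)*30 = (20² + 21*6 + 21*20 + 6*20)*30 = (400 + 126 + 420 + 120)*30 = 1066*30 = 31980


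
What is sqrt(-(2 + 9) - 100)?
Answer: I*sqrt(111) ≈ 10.536*I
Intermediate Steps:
sqrt(-(2 + 9) - 100) = sqrt(-1*11 - 100) = sqrt(-11 - 100) = sqrt(-111) = I*sqrt(111)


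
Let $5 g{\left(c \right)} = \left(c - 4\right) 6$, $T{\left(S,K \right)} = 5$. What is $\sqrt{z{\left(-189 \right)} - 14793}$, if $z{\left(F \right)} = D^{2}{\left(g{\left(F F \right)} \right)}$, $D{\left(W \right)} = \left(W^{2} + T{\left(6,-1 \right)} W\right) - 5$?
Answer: $\frac{8 \sqrt{32962962933069262219}}{25} \approx 1.8372 \cdot 10^{9}$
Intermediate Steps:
$g{\left(c \right)} = - \frac{24}{5} + \frac{6 c}{5}$ ($g{\left(c \right)} = \frac{\left(c - 4\right) 6}{5} = \frac{\left(-4 + c\right) 6}{5} = \frac{-24 + 6 c}{5} = - \frac{24}{5} + \frac{6 c}{5}$)
$D{\left(W \right)} = -5 + W^{2} + 5 W$ ($D{\left(W \right)} = \left(W^{2} + 5 W\right) - 5 = -5 + W^{2} + 5 W$)
$z{\left(F \right)} = \left(-29 + \left(- \frac{24}{5} + \frac{6 F^{2}}{5}\right)^{2} + 6 F^{2}\right)^{2}$ ($z{\left(F \right)} = \left(-5 + \left(- \frac{24}{5} + \frac{6 F F}{5}\right)^{2} + 5 \left(- \frac{24}{5} + \frac{6 F F}{5}\right)\right)^{2} = \left(-5 + \left(- \frac{24}{5} + \frac{6 F^{2}}{5}\right)^{2} + 5 \left(- \frac{24}{5} + \frac{6 F^{2}}{5}\right)\right)^{2} = \left(-5 + \left(- \frac{24}{5} + \frac{6 F^{2}}{5}\right)^{2} + \left(-24 + 6 F^{2}\right)\right)^{2} = \left(-29 + \left(- \frac{24}{5} + \frac{6 F^{2}}{5}\right)^{2} + 6 F^{2}\right)^{2}$)
$\sqrt{z{\left(-189 \right)} - 14793} = \sqrt{\frac{\left(-725 + 36 \left(-4 + \left(-189\right)^{2}\right)^{2} + 150 \left(-189\right)^{2}\right)^{2}}{625} - 14793} = \sqrt{\frac{\left(-725 + 36 \left(-4 + 35721\right)^{2} + 150 \cdot 35721\right)^{2}}{625} - 14793} = \sqrt{\frac{\left(-725 + 36 \cdot 35717^{2} + 5358150\right)^{2}}{625} - 14793} = \sqrt{\frac{\left(-725 + 36 \cdot 1275704089 + 5358150\right)^{2}}{625} - 14793} = \sqrt{\frac{\left(-725 + 45925347204 + 5358150\right)^{2}}{625} - 14793} = \sqrt{\frac{45930704629^{2}}{625} - 14793} = \sqrt{\frac{1}{625} \cdot 2109629627716442027641 - 14793} = \sqrt{\frac{2109629627716442027641}{625} - 14793} = \sqrt{\frac{2109629627716432782016}{625}} = \frac{8 \sqrt{32962962933069262219}}{25}$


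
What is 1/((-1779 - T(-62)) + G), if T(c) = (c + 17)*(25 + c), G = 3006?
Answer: -1/438 ≈ -0.0022831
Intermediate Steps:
T(c) = (17 + c)*(25 + c)
1/((-1779 - T(-62)) + G) = 1/((-1779 - (425 + (-62)**2 + 42*(-62))) + 3006) = 1/((-1779 - (425 + 3844 - 2604)) + 3006) = 1/((-1779 - 1*1665) + 3006) = 1/((-1779 - 1665) + 3006) = 1/(-3444 + 3006) = 1/(-438) = -1/438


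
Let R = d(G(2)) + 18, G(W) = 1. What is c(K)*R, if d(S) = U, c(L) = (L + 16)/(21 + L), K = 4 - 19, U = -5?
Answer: 13/6 ≈ 2.1667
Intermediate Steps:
K = -15
c(L) = (16 + L)/(21 + L)
d(S) = -5
R = 13 (R = -5 + 18 = 13)
c(K)*R = ((16 - 15)/(21 - 15))*13 = (1/6)*13 = ((⅙)*1)*13 = (⅙)*13 = 13/6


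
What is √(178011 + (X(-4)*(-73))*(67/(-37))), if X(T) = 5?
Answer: √244601894/37 ≈ 422.70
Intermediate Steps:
√(178011 + (X(-4)*(-73))*(67/(-37))) = √(178011 + (5*(-73))*(67/(-37))) = √(178011 - 24455*(-1)/37) = √(178011 - 365*(-67/37)) = √(178011 + 24455/37) = √(6610862/37) = √244601894/37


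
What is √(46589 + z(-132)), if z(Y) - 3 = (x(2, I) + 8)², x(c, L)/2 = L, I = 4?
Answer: 16*√183 ≈ 216.44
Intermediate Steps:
x(c, L) = 2*L
z(Y) = 259 (z(Y) = 3 + (2*4 + 8)² = 3 + (8 + 8)² = 3 + 16² = 3 + 256 = 259)
√(46589 + z(-132)) = √(46589 + 259) = √46848 = 16*√183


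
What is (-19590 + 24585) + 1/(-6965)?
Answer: 34790174/6965 ≈ 4995.0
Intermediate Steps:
(-19590 + 24585) + 1/(-6965) = 4995 - 1/6965 = 34790174/6965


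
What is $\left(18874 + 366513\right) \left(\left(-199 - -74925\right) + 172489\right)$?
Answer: $95273447205$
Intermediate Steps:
$\left(18874 + 366513\right) \left(\left(-199 - -74925\right) + 172489\right) = 385387 \left(\left(-199 + 74925\right) + 172489\right) = 385387 \left(74726 + 172489\right) = 385387 \cdot 247215 = 95273447205$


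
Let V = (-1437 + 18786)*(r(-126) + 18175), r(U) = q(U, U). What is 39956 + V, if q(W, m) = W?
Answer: 313172057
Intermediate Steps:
r(U) = U
V = 313132101 (V = (-1437 + 18786)*(-126 + 18175) = 17349*18049 = 313132101)
39956 + V = 39956 + 313132101 = 313172057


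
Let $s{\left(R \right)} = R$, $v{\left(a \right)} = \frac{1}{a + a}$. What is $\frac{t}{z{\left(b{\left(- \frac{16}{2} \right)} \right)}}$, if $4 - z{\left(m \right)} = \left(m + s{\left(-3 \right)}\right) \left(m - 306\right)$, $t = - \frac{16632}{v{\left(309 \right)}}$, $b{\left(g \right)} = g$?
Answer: $\frac{1713096}{575} \approx 2979.3$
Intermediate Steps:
$v{\left(a \right)} = \frac{1}{2 a}$
$t = -10278576$ ($t = - \frac{16632}{\frac{1}{2} \cdot \frac{1}{309}} = - 16632 \frac{1}{\frac{1}{618}} = \left(-16632\right) 618 = -10278576$)
$z{\left(m \right)} = 4 - \left(-306 + m\right) \left(-3 + m\right)$ ($z{\left(m \right)} = 4 - \left(m - 3\right) \left(m - 306\right) = 4 - \left(-3 + m\right) \left(-306 + m\right) = 4 - \left(-306 + m\right) \left(-3 + m\right)$)
$\frac{t}{z{\left(b{\left(- \frac{16}{2} \right)} \right)}} = - \frac{10278576}{-914 - \left(- \frac{16}{2}\right)^{2} + 309 \left(- \frac{16}{2}\right)} = - \frac{10278576}{-914 - \left(\left(-16\right) \frac{1}{2}\right)^{2} + 309 \left(\left(-16\right) \frac{1}{2}\right)} = - \frac{10278576}{-914 - \left(-8\right)^{2} + 309 \left(-8\right)} = - \frac{10278576}{-914 - 64 - 2472} = - \frac{10278576}{-3450} = \left(-10278576\right) \left(- \frac{1}{3450}\right) = \frac{1713096}{575}$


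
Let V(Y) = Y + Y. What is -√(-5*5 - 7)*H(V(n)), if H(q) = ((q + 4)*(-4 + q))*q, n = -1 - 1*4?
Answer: 3360*I*√2 ≈ 4751.8*I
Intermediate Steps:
n = -5 (n = -1 - 4 = -5)
V(Y) = 2*Y
H(q) = q*(-4 + q)*(4 + q) (H(q) = ((4 + q)*(-4 + q))*q = ((-4 + q)*(4 + q))*q = q*(-4 + q)*(4 + q))
-√(-5*5 - 7)*H(V(n)) = -√(-5*5 - 7)*(2*(-5))*(-16 + (2*(-5))²) = -√(-25 - 7)*(-10*(-16 + (-10)²)) = -√(-32)*(-10*(-16 + 100)) = -4*I*√2*(-10*84) = -4*I*√2*(-840) = -(-3360)*I*√2 = 3360*I*√2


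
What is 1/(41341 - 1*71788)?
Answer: -1/30447 ≈ -3.2844e-5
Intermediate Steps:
1/(41341 - 1*71788) = 1/(41341 - 71788) = 1/(-30447) = -1/30447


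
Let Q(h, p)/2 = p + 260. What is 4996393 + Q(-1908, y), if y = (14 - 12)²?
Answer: 4996921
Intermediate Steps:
y = 4 (y = 2² = 4)
Q(h, p) = 520 + 2*p (Q(h, p) = 2*(p + 260) = 2*(260 + p) = 520 + 2*p)
4996393 + Q(-1908, y) = 4996393 + (520 + 2*4) = 4996393 + (520 + 8) = 4996393 + 528 = 4996921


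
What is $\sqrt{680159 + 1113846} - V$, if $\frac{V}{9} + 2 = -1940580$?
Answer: $17465238 + 599 \sqrt{5} \approx 1.7467 \cdot 10^{7}$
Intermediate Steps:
$V = -17465238$ ($V = -18 + 9 \left(-1940580\right) = -18 - 17465220 = -17465238$)
$\sqrt{680159 + 1113846} - V = \sqrt{680159 + 1113846} - -17465238 = \sqrt{1794005} + 17465238 = 599 \sqrt{5} + 17465238 = 17465238 + 599 \sqrt{5}$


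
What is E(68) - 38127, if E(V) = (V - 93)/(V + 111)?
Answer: -6824758/179 ≈ -38127.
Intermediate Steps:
E(V) = (-93 + V)/(111 + V)
E(68) - 38127 = (-93 + 68)/(111 + 68) - 38127 = -25/179 - 38127 = -6824758/179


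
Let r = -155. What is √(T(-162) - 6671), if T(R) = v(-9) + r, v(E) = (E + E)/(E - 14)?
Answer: 2*I*√902635/23 ≈ 82.615*I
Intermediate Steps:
v(E) = 2*E/(-14 + E) (v(E) = (2*E)/(-14 + E) = 2*E/(-14 + E))
T(R) = -3547/23 (T(R) = 2*(-9)/(-14 - 9) - 155 = 2*(-9)/(-23) - 155 = 2*(-9)*(-1/23) - 155 = 18/23 - 155 = -3547/23)
√(T(-162) - 6671) = √(-3547/23 - 6671) = √(-156980/23) = 2*I*√902635/23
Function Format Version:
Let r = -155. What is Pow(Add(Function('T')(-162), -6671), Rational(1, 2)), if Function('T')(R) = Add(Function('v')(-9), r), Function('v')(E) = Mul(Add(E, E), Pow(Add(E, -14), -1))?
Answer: Mul(Rational(2, 23), I, Pow(902635, Rational(1, 2))) ≈ Mul(82.615, I)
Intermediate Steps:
Function('v')(E) = Mul(2, E, Pow(Add(-14, E), -1)) (Function('v')(E) = Mul(Mul(2, E), Pow(Add(-14, E), -1)) = Mul(2, E, Pow(Add(-14, E), -1)))
Function('T')(R) = Rational(-3547, 23) (Function('T')(R) = Add(Mul(2, -9, Pow(Add(-14, -9), -1)), -155) = Add(Mul(2, -9, Pow(-23, -1)), -155) = Add(Mul(2, -9, Rational(-1, 23)), -155) = Add(Rational(18, 23), -155) = Rational(-3547, 23))
Pow(Add(Function('T')(-162), -6671), Rational(1, 2)) = Pow(Add(Rational(-3547, 23), -6671), Rational(1, 2)) = Pow(Rational(-156980, 23), Rational(1, 2)) = Mul(Rational(2, 23), I, Pow(902635, Rational(1, 2)))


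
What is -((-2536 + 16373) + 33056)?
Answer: -46893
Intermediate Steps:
-((-2536 + 16373) + 33056) = -(13837 + 33056) = -1*46893 = -46893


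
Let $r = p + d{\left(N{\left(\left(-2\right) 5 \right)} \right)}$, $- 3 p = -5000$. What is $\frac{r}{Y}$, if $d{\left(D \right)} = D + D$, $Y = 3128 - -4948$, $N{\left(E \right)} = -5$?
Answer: $\frac{2485}{12114} \approx 0.20513$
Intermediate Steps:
$Y = 8076$ ($Y = 3128 + 4948 = 8076$)
$d{\left(D \right)} = 2 D$
$p = \frac{5000}{3}$ ($p = \left(- \frac{1}{3}\right) \left(-5000\right) = \frac{5000}{3} \approx 1666.7$)
$r = \frac{4970}{3}$ ($r = \frac{5000}{3} + 2 \left(-5\right) = \frac{5000}{3} - 10 = \frac{4970}{3} \approx 1656.7$)
$\frac{r}{Y} = \frac{4970}{3 \cdot 8076} = \frac{4970}{3} \cdot \frac{1}{8076} = \frac{2485}{12114}$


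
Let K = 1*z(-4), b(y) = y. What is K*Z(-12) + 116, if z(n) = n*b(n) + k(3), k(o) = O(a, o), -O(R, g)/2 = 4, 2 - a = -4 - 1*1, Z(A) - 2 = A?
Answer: 36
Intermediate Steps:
Z(A) = 2 + A
a = 7 (a = 2 - (-4 - 1*1) = 2 - (-4 - 1) = 2 - 1*(-5) = 2 + 5 = 7)
O(R, g) = -8 (O(R, g) = -2*4 = -8)
k(o) = -8
z(n) = -8 + n**2 (z(n) = n*n - 8 = n**2 - 8 = -8 + n**2)
K = 8 (K = 1*(-8 + (-4)**2) = 1*(-8 + 16) = 1*8 = 8)
K*Z(-12) + 116 = 8*(2 - 12) + 116 = 8*(-10) + 116 = -80 + 116 = 36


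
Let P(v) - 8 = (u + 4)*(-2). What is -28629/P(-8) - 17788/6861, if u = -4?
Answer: -196565873/54888 ≈ -3581.2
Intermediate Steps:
P(v) = 8 (P(v) = 8 + (-4 + 4)*(-2) = 8 + 0*(-2) = 8 + 0 = 8)
-28629/P(-8) - 17788/6861 = -28629/8 - 17788/6861 = -196565873/54888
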